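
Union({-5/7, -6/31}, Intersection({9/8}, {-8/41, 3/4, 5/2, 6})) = {-5/7, -6/31}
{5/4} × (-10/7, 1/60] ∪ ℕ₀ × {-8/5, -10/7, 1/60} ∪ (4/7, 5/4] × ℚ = (ℕ₀ × {-8/5, -10/7, 1/60}) ∪ ((4/7, 5/4] × ℚ) ∪ ({5/4} × (-10/7, 1/60])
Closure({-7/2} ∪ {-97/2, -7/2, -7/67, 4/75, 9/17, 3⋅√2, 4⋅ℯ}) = {-97/2, -7/2, -7/67, 4/75, 9/17, 3⋅√2, 4⋅ℯ}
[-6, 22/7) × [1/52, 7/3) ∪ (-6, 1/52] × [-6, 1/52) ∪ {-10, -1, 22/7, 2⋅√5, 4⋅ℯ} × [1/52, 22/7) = ((-6, 1/52] × [-6, 1/52)) ∪ ([-6, 22/7) × [1/52, 7/3)) ∪ ({-10, -1, 22/7, 2⋅√5, 4⋅ℯ} × [1/52, 22/7))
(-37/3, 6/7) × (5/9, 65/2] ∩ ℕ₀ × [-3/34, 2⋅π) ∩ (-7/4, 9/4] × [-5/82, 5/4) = {0} × (5/9, 5/4)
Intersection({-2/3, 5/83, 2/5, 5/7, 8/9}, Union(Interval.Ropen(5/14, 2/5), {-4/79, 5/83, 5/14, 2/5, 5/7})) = {5/83, 2/5, 5/7}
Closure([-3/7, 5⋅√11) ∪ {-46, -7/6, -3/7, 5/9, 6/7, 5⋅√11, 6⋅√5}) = {-46, -7/6} ∪ [-3/7, 5⋅√11]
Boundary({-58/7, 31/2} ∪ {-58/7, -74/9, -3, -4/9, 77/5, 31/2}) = {-58/7, -74/9, -3, -4/9, 77/5, 31/2}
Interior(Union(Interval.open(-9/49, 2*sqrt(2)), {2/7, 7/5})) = Interval.open(-9/49, 2*sqrt(2))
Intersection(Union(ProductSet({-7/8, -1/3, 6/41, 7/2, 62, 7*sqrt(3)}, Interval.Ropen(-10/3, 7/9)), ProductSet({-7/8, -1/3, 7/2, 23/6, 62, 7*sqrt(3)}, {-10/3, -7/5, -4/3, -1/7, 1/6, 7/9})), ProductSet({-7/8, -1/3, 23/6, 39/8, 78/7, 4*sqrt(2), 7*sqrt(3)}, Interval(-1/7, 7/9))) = Union(ProductSet({-7/8, -1/3, 7*sqrt(3)}, Interval.Ropen(-1/7, 7/9)), ProductSet({-7/8, -1/3, 23/6, 7*sqrt(3)}, {-1/7, 1/6, 7/9}))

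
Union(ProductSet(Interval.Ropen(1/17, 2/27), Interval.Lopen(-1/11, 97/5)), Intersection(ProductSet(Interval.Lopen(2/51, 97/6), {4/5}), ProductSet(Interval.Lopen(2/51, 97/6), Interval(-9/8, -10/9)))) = ProductSet(Interval.Ropen(1/17, 2/27), Interval.Lopen(-1/11, 97/5))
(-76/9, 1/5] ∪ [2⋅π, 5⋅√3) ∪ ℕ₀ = (-76/9, 1/5] ∪ ℕ₀ ∪ [2⋅π, 5⋅√3)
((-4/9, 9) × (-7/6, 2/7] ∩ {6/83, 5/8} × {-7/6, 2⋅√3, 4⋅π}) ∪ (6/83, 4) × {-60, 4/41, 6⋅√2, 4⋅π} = (6/83, 4) × {-60, 4/41, 6⋅√2, 4⋅π}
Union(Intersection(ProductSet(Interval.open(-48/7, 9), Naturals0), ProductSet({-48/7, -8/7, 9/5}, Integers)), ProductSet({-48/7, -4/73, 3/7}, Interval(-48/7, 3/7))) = Union(ProductSet({-8/7, 9/5}, Naturals0), ProductSet({-48/7, -4/73, 3/7}, Interval(-48/7, 3/7)))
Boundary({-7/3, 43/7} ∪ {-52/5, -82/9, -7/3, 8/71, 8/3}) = {-52/5, -82/9, -7/3, 8/71, 8/3, 43/7}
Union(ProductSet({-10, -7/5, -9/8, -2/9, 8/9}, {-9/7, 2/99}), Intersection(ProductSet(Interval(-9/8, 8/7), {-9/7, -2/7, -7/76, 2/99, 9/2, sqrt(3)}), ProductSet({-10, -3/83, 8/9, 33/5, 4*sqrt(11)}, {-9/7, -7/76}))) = Union(ProductSet({-3/83, 8/9}, {-9/7, -7/76}), ProductSet({-10, -7/5, -9/8, -2/9, 8/9}, {-9/7, 2/99}))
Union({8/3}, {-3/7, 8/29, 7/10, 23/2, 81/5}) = {-3/7, 8/29, 7/10, 8/3, 23/2, 81/5}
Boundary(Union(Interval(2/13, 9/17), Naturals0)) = Union(Complement(Naturals0, Interval.open(2/13, 9/17)), {2/13, 9/17})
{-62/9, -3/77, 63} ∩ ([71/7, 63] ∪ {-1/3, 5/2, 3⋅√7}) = {63}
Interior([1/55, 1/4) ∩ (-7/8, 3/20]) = (1/55, 3/20)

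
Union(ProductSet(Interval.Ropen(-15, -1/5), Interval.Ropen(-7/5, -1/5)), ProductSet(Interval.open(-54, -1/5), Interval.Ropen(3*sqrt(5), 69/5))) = Union(ProductSet(Interval.open(-54, -1/5), Interval.Ropen(3*sqrt(5), 69/5)), ProductSet(Interval.Ropen(-15, -1/5), Interval.Ropen(-7/5, -1/5)))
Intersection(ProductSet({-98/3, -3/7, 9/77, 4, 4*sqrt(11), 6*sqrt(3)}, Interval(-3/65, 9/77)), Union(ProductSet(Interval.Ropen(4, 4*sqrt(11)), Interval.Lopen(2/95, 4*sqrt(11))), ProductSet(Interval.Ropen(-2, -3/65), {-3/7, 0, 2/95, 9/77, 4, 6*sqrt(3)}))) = Union(ProductSet({-3/7}, {0, 2/95, 9/77}), ProductSet({4, 6*sqrt(3)}, Interval.Lopen(2/95, 9/77)))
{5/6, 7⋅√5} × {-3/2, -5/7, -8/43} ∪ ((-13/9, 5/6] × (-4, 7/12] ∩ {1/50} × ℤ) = ({1/50} × {-3, -2, -1, 0}) ∪ ({5/6, 7⋅√5} × {-3/2, -5/7, -8/43})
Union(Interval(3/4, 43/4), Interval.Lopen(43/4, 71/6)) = Interval(3/4, 71/6)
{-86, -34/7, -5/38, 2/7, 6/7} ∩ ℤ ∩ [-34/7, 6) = ∅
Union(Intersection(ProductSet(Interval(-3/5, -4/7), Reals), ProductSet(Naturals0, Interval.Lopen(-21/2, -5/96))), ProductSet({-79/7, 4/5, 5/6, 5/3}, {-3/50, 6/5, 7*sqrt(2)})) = ProductSet({-79/7, 4/5, 5/6, 5/3}, {-3/50, 6/5, 7*sqrt(2)})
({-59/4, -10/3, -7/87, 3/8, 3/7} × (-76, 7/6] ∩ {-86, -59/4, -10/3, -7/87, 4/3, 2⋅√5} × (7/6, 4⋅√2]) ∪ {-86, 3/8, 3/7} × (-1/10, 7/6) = {-86, 3/8, 3/7} × (-1/10, 7/6)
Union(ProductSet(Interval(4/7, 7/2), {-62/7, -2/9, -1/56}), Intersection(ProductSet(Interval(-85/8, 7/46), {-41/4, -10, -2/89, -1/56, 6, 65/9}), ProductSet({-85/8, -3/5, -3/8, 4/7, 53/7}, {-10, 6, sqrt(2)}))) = Union(ProductSet({-85/8, -3/5, -3/8}, {-10, 6}), ProductSet(Interval(4/7, 7/2), {-62/7, -2/9, -1/56}))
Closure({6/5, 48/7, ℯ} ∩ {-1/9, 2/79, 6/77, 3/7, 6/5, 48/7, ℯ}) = {6/5, 48/7, ℯ}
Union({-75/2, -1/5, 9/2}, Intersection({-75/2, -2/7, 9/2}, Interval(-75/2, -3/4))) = {-75/2, -1/5, 9/2}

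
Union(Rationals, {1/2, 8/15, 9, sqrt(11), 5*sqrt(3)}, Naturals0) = Union({sqrt(11), 5*sqrt(3)}, Rationals)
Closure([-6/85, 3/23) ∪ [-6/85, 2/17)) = [-6/85, 3/23]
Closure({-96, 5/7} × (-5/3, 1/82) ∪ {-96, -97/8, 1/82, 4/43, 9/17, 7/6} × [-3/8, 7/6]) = ({-96, 5/7} × [-5/3, 1/82]) ∪ ({-96, -97/8, 1/82, 4/43, 9/17, 7/6} × [-3/8, 7/6])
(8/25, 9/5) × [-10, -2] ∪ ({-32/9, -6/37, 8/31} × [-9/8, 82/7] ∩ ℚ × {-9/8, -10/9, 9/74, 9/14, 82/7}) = ({-32/9, -6/37, 8/31} × {-9/8, -10/9, 9/74, 9/14, 82/7}) ∪ ((8/25, 9/5) × [-10, -2])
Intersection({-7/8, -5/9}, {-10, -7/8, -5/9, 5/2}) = {-7/8, -5/9}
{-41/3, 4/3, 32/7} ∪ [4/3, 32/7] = {-41/3} ∪ [4/3, 32/7]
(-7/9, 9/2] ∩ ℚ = ℚ ∩ (-7/9, 9/2]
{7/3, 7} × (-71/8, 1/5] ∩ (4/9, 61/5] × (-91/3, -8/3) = {7/3, 7} × (-71/8, -8/3)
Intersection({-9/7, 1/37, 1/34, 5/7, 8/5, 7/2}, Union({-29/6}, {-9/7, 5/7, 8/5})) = {-9/7, 5/7, 8/5}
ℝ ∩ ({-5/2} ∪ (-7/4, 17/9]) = {-5/2} ∪ (-7/4, 17/9]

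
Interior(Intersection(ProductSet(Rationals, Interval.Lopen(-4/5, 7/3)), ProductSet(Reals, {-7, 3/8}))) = EmptySet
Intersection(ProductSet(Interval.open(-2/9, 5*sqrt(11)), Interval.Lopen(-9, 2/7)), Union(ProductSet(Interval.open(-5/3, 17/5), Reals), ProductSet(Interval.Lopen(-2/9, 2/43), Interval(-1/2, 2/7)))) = ProductSet(Interval.open(-2/9, 17/5), Interval.Lopen(-9, 2/7))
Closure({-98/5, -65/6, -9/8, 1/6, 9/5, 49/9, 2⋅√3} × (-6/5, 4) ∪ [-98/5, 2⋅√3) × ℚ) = ([-98/5, 2⋅√3] × ℝ) ∪ ({-98/5, -65/6, -9/8, 1/6, 9/5, 49/9, 2⋅√3} × [-6/5, 4])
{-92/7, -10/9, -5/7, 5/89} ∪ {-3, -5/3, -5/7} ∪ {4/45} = {-92/7, -3, -5/3, -10/9, -5/7, 5/89, 4/45}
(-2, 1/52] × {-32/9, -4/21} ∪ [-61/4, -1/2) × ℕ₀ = ([-61/4, -1/2) × ℕ₀) ∪ ((-2, 1/52] × {-32/9, -4/21})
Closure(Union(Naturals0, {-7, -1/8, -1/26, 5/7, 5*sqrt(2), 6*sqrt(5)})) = Union({-7, -1/8, -1/26, 5/7, 5*sqrt(2), 6*sqrt(5)}, Naturals0)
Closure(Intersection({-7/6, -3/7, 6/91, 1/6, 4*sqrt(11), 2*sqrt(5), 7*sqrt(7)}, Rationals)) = {-7/6, -3/7, 6/91, 1/6}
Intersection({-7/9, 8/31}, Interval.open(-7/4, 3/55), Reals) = {-7/9}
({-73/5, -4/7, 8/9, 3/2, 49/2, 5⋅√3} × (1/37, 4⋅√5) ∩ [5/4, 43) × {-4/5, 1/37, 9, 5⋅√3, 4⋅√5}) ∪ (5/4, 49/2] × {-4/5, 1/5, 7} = ((5/4, 49/2] × {-4/5, 1/5, 7}) ∪ ({3/2, 49/2, 5⋅√3} × {5⋅√3})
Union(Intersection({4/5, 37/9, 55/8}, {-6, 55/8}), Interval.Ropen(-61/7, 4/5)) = Union({55/8}, Interval.Ropen(-61/7, 4/5))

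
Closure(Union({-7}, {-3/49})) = {-7, -3/49}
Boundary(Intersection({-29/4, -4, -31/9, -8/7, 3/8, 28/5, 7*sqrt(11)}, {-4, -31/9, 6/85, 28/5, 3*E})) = {-4, -31/9, 28/5}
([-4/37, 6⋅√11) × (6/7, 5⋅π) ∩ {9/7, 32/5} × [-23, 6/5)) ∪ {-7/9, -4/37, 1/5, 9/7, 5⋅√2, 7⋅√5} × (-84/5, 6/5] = ({9/7, 32/5} × (6/7, 6/5)) ∪ ({-7/9, -4/37, 1/5, 9/7, 5⋅√2, 7⋅√5} × (-84/5, 6/5])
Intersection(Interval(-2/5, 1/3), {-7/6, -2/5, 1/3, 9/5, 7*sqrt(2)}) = {-2/5, 1/3}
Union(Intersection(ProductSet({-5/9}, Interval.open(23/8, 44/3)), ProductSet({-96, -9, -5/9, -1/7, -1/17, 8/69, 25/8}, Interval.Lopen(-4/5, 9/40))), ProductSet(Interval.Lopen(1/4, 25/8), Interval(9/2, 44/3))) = ProductSet(Interval.Lopen(1/4, 25/8), Interval(9/2, 44/3))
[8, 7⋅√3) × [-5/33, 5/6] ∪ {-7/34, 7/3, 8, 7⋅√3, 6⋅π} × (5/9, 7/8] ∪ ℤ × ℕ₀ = (ℤ × ℕ₀) ∪ ([8, 7⋅√3) × [-5/33, 5/6]) ∪ ({-7/34, 7/3, 8, 7⋅√3, 6⋅π} × (5/9, 7/8])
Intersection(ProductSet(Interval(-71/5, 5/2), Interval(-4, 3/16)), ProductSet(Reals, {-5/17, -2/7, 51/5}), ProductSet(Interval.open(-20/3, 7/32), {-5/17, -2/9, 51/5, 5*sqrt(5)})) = ProductSet(Interval.open(-20/3, 7/32), {-5/17})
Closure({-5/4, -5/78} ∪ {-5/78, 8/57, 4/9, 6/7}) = {-5/4, -5/78, 8/57, 4/9, 6/7}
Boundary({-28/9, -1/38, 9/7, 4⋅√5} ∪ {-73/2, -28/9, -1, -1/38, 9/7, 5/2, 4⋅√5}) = {-73/2, -28/9, -1, -1/38, 9/7, 5/2, 4⋅√5}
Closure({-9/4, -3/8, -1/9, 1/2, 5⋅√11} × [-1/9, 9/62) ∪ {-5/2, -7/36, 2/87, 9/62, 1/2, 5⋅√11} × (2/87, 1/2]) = ({-9/4, -3/8, -1/9, 1/2, 5⋅√11} × [-1/9, 9/62]) ∪ ({-5/2, -7/36, 2/87, 9/62, 1/2, 5⋅√11} × [2/87, 1/2])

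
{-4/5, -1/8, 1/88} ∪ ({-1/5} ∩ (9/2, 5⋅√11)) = {-4/5, -1/8, 1/88}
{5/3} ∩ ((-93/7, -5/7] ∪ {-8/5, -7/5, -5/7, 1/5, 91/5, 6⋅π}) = ∅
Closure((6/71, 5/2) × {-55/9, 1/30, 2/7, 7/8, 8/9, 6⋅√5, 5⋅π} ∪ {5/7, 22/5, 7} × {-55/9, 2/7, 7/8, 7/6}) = ({5/7, 22/5, 7} × {-55/9, 2/7, 7/8, 7/6}) ∪ ([6/71, 5/2] × {-55/9, 1/30, 2/7, 7/8, 8/9, 6⋅√5, 5⋅π})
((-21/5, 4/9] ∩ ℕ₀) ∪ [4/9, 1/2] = {0} ∪ [4/9, 1/2]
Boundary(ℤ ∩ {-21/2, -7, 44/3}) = {-7}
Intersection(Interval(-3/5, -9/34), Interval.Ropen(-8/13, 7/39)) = Interval(-3/5, -9/34)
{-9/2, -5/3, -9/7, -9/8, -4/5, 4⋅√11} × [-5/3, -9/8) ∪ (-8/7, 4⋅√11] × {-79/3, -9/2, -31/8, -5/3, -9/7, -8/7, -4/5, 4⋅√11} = ({-9/2, -5/3, -9/7, -9/8, -4/5, 4⋅√11} × [-5/3, -9/8)) ∪ ((-8/7, 4⋅√11] × {-79/3, -9/2, -31/8, -5/3, -9/7, -8/7, -4/5, 4⋅√11})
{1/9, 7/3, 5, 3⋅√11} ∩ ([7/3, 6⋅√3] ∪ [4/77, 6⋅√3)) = {1/9, 7/3, 5, 3⋅√11}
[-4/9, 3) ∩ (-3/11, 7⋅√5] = (-3/11, 3)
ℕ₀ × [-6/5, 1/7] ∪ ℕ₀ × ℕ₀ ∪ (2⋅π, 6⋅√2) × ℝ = (ℕ₀ × ([-6/5, 1/7] ∪ ℕ₀)) ∪ ((2⋅π, 6⋅√2) × ℝ)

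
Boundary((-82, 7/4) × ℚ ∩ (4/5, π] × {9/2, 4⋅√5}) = [4/5, 7/4] × {9/2}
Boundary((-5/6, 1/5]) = {-5/6, 1/5}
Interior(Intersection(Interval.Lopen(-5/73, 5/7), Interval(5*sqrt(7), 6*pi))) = EmptySet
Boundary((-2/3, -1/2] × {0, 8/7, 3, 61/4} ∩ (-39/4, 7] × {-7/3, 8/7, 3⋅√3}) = [-2/3, -1/2] × {8/7}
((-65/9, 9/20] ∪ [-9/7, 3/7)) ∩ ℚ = ℚ ∩ (-65/9, 9/20]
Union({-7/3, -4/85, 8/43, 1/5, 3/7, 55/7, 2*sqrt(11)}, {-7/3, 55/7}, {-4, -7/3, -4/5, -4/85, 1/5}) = {-4, -7/3, -4/5, -4/85, 8/43, 1/5, 3/7, 55/7, 2*sqrt(11)}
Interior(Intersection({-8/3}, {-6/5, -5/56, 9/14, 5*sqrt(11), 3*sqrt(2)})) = EmptySet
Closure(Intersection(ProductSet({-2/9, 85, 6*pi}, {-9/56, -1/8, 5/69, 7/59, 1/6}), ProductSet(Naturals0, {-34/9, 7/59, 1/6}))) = ProductSet({85}, {7/59, 1/6})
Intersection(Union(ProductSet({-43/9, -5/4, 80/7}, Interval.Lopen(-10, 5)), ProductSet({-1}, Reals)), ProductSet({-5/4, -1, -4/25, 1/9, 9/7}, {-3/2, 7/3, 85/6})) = Union(ProductSet({-5/4}, {-3/2, 7/3}), ProductSet({-1}, {-3/2, 7/3, 85/6}))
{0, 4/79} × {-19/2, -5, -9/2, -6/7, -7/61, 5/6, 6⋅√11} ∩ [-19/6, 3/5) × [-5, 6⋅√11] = {0, 4/79} × {-5, -9/2, -6/7, -7/61, 5/6, 6⋅√11}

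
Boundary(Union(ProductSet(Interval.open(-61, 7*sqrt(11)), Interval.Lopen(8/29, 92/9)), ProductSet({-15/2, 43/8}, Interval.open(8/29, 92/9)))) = Union(ProductSet({-61, 7*sqrt(11)}, Interval(8/29, 92/9)), ProductSet(Interval(-61, 7*sqrt(11)), {8/29, 92/9}))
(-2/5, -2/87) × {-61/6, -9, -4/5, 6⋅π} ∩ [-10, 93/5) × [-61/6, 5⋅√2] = (-2/5, -2/87) × {-61/6, -9, -4/5}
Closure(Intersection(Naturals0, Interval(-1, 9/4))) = Range(0, 3, 1)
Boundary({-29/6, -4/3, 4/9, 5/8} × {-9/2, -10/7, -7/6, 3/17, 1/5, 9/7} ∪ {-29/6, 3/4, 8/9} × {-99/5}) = ({-29/6, 3/4, 8/9} × {-99/5}) ∪ ({-29/6, -4/3, 4/9, 5/8} × {-9/2, -10/7, -7/6, 3/17, 1/5, 9/7})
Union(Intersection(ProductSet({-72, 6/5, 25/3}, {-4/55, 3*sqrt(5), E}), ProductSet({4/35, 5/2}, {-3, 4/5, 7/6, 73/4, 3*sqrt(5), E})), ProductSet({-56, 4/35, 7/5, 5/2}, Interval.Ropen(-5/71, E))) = ProductSet({-56, 4/35, 7/5, 5/2}, Interval.Ropen(-5/71, E))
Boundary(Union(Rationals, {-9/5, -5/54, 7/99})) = Reals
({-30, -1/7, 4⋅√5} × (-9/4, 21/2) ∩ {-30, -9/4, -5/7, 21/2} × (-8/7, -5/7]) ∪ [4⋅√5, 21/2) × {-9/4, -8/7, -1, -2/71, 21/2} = ({-30} × (-8/7, -5/7]) ∪ ([4⋅√5, 21/2) × {-9/4, -8/7, -1, -2/71, 21/2})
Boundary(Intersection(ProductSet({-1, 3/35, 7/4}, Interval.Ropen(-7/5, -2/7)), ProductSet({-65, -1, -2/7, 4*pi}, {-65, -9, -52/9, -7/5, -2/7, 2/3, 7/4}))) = ProductSet({-1}, {-7/5})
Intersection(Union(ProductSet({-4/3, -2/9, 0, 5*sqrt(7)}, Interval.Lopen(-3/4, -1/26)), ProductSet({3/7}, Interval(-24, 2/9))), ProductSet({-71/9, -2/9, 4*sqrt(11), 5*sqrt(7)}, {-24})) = EmptySet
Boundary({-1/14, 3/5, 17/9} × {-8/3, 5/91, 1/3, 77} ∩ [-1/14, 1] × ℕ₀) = {-1/14, 3/5} × {77}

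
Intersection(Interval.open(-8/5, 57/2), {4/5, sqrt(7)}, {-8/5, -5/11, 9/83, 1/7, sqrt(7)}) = {sqrt(7)}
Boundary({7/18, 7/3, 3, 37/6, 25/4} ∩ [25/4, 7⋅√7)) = {25/4}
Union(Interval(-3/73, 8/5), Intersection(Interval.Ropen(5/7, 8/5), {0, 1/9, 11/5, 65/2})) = Interval(-3/73, 8/5)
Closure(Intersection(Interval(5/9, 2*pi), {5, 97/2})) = {5}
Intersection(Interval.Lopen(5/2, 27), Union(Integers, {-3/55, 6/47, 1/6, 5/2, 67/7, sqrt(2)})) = Union({67/7}, Range(3, 28, 1))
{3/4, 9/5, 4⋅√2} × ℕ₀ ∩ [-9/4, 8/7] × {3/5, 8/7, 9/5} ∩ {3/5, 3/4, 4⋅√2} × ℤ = ∅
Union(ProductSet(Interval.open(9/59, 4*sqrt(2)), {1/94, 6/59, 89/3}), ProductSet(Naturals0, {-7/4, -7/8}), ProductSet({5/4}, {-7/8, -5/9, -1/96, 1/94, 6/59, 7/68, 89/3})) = Union(ProductSet({5/4}, {-7/8, -5/9, -1/96, 1/94, 6/59, 7/68, 89/3}), ProductSet(Interval.open(9/59, 4*sqrt(2)), {1/94, 6/59, 89/3}), ProductSet(Naturals0, {-7/4, -7/8}))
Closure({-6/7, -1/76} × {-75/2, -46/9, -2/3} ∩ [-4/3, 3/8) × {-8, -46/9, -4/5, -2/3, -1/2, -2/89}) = {-6/7, -1/76} × {-46/9, -2/3}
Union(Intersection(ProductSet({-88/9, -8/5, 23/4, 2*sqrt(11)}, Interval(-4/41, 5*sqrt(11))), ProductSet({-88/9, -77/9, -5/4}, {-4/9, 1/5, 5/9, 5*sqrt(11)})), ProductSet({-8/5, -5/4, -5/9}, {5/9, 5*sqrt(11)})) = Union(ProductSet({-88/9}, {1/5, 5/9, 5*sqrt(11)}), ProductSet({-8/5, -5/4, -5/9}, {5/9, 5*sqrt(11)}))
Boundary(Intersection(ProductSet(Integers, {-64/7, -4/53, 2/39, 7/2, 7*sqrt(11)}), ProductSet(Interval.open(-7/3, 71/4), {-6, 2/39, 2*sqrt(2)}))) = ProductSet(Range(-2, 18, 1), {2/39})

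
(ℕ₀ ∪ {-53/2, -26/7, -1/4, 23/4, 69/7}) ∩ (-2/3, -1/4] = {-1/4}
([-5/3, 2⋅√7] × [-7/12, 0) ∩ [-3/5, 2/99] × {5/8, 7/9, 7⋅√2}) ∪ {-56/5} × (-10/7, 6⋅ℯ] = {-56/5} × (-10/7, 6⋅ℯ]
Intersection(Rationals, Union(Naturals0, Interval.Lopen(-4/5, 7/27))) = Union(Intersection(Interval.Lopen(-4/5, 7/27), Rationals), Naturals0)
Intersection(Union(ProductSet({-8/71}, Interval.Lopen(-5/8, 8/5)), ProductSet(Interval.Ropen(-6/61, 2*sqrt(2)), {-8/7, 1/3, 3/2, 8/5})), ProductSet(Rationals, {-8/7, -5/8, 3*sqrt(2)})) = ProductSet(Intersection(Interval.Ropen(-6/61, 2*sqrt(2)), Rationals), {-8/7})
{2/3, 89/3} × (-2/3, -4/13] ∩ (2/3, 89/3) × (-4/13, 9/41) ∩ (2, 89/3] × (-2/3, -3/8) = ∅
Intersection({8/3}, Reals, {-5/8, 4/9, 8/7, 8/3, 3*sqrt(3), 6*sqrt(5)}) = {8/3}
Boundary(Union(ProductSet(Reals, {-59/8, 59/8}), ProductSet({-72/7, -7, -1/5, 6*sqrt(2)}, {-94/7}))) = Union(ProductSet({-72/7, -7, -1/5, 6*sqrt(2)}, {-94/7}), ProductSet(Reals, {-59/8, 59/8}))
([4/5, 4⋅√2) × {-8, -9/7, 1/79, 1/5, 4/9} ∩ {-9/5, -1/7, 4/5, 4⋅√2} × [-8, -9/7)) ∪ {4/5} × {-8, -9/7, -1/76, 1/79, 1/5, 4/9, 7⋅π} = {4/5} × {-8, -9/7, -1/76, 1/79, 1/5, 4/9, 7⋅π}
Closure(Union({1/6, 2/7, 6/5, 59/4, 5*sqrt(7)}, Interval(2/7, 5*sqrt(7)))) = Union({1/6, 59/4}, Interval(2/7, 5*sqrt(7)))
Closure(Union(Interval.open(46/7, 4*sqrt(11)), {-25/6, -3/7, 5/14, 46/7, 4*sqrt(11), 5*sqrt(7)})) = Union({-25/6, -3/7, 5/14}, Interval(46/7, 4*sqrt(11)))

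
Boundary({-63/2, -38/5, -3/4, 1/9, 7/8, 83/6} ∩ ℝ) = {-63/2, -38/5, -3/4, 1/9, 7/8, 83/6}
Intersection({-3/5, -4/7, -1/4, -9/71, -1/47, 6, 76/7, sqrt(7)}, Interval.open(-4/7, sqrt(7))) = {-1/4, -9/71, -1/47}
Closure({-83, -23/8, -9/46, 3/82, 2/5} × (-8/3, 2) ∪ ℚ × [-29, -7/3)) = (ℝ × [-29, -7/3]) ∪ ({-83, -23/8, -9/46, 3/82, 2/5} × [-8/3, 2])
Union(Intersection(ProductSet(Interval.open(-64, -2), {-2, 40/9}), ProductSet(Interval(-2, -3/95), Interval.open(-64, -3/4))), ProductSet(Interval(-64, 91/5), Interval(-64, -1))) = ProductSet(Interval(-64, 91/5), Interval(-64, -1))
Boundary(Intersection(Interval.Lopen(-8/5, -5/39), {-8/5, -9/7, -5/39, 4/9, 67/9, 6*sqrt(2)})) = {-9/7, -5/39}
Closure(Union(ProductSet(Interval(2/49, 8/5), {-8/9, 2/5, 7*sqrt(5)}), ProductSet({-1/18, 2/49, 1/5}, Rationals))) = Union(ProductSet({-1/18, 2/49, 1/5}, Reals), ProductSet(Interval(2/49, 8/5), {-8/9, 2/5, 7*sqrt(5)}))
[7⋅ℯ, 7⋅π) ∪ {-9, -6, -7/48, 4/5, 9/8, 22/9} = {-9, -6, -7/48, 4/5, 9/8, 22/9} ∪ [7⋅ℯ, 7⋅π)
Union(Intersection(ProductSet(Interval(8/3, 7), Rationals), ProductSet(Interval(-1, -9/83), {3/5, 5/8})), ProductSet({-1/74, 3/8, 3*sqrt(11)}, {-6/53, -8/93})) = ProductSet({-1/74, 3/8, 3*sqrt(11)}, {-6/53, -8/93})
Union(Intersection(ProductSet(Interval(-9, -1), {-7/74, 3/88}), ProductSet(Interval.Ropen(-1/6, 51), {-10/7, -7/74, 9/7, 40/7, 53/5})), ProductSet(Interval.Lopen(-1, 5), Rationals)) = ProductSet(Interval.Lopen(-1, 5), Rationals)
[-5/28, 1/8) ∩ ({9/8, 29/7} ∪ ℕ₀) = {0}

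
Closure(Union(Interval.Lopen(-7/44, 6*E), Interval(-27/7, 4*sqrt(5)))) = Interval(-27/7, 6*E)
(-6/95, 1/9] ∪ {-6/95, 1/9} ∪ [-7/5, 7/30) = [-7/5, 7/30)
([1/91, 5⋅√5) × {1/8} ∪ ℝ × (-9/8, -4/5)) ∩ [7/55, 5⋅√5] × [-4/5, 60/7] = [7/55, 5⋅√5) × {1/8}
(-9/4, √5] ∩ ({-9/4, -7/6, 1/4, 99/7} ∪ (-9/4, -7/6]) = (-9/4, -7/6] ∪ {1/4}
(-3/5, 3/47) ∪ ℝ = (-∞, ∞)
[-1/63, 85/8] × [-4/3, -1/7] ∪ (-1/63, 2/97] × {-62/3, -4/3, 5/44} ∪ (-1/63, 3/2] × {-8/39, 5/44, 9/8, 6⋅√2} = ((-1/63, 2/97] × {-62/3, -4/3, 5/44}) ∪ ([-1/63, 85/8] × [-4/3, -1/7]) ∪ ((-1/63, 3/2] × {-8/39, 5/44, 9/8, 6⋅√2})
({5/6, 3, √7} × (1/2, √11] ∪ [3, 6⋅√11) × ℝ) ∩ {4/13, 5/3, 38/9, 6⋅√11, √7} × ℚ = ({38/9} × ℚ) ∪ ({√7} × (ℚ ∩ (1/2, √11]))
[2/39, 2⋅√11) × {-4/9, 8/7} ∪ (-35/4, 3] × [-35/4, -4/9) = ((-35/4, 3] × [-35/4, -4/9)) ∪ ([2/39, 2⋅√11) × {-4/9, 8/7})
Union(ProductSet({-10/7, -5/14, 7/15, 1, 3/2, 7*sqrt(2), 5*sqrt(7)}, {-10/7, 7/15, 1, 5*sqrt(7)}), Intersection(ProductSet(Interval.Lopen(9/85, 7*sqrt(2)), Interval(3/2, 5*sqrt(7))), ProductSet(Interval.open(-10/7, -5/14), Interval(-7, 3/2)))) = ProductSet({-10/7, -5/14, 7/15, 1, 3/2, 7*sqrt(2), 5*sqrt(7)}, {-10/7, 7/15, 1, 5*sqrt(7)})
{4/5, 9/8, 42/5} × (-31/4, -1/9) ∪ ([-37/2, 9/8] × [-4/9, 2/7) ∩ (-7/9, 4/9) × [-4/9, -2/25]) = ({4/5, 9/8, 42/5} × (-31/4, -1/9)) ∪ ((-7/9, 4/9) × [-4/9, -2/25])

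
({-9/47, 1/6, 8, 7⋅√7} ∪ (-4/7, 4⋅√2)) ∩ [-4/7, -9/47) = (-4/7, -9/47)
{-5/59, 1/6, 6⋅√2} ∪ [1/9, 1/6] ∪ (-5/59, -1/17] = [-5/59, -1/17] ∪ [1/9, 1/6] ∪ {6⋅√2}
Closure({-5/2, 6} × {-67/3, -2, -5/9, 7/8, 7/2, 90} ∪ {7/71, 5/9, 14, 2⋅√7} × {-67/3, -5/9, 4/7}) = ({-5/2, 6} × {-67/3, -2, -5/9, 7/8, 7/2, 90}) ∪ ({7/71, 5/9, 14, 2⋅√7} × {-67/3, -5/9, 4/7})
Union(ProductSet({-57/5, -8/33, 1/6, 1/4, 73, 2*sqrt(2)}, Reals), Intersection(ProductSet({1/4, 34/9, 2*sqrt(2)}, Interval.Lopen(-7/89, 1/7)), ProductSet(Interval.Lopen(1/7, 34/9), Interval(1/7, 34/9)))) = Union(ProductSet({1/4, 34/9, 2*sqrt(2)}, {1/7}), ProductSet({-57/5, -8/33, 1/6, 1/4, 73, 2*sqrt(2)}, Reals))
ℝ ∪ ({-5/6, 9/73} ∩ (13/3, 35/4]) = ℝ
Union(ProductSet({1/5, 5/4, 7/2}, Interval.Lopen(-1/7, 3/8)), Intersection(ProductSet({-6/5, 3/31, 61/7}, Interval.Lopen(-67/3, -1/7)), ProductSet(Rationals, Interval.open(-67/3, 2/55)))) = Union(ProductSet({-6/5, 3/31, 61/7}, Interval.Lopen(-67/3, -1/7)), ProductSet({1/5, 5/4, 7/2}, Interval.Lopen(-1/7, 3/8)))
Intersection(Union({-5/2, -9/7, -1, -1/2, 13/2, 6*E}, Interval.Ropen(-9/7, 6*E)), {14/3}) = {14/3}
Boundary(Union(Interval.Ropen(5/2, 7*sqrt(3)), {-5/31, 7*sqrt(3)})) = {-5/31, 5/2, 7*sqrt(3)}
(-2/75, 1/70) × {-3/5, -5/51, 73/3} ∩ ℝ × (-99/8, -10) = ∅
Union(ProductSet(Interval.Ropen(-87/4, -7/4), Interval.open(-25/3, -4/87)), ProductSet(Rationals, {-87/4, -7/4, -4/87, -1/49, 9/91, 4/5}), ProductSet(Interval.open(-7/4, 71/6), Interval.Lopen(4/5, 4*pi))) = Union(ProductSet(Interval.Ropen(-87/4, -7/4), Interval.open(-25/3, -4/87)), ProductSet(Interval.open(-7/4, 71/6), Interval.Lopen(4/5, 4*pi)), ProductSet(Rationals, {-87/4, -7/4, -4/87, -1/49, 9/91, 4/5}))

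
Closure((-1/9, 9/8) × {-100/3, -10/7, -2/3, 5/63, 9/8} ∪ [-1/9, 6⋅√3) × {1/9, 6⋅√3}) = ([-1/9, 9/8] × {-100/3, -10/7, -2/3, 5/63, 9/8}) ∪ ([-1/9, 6⋅√3] × {1/9, 6⋅√3})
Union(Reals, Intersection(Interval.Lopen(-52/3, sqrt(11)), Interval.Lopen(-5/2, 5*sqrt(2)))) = Interval(-oo, oo)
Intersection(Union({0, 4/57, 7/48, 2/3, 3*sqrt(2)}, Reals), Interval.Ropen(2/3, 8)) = Interval.Ropen(2/3, 8)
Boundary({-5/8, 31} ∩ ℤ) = {31}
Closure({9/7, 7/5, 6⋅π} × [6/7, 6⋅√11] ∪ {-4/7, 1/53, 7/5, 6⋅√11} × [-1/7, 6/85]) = ({-4/7, 1/53, 7/5, 6⋅√11} × [-1/7, 6/85]) ∪ ({9/7, 7/5, 6⋅π} × [6/7, 6⋅√11])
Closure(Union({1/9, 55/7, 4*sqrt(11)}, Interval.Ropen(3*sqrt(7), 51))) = Union({1/9, 55/7}, Interval(3*sqrt(7), 51))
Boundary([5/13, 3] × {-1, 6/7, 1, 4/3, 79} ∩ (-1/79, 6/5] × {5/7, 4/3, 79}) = [5/13, 6/5] × {4/3, 79}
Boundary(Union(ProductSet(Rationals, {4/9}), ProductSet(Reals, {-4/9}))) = ProductSet(Reals, {-4/9, 4/9})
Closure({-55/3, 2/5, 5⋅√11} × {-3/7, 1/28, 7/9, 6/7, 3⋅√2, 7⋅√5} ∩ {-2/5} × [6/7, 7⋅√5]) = ∅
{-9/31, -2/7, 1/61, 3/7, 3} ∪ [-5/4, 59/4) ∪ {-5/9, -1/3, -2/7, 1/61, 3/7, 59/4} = [-5/4, 59/4]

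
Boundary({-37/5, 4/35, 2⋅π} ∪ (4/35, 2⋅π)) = {-37/5, 4/35, 2⋅π}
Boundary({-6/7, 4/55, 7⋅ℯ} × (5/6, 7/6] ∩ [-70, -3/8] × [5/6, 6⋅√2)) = {-6/7} × [5/6, 7/6]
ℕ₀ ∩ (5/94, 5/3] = {1}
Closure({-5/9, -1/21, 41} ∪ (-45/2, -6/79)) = [-45/2, -6/79] ∪ {-1/21, 41}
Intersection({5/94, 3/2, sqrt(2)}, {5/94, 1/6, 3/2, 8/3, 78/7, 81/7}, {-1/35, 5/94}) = {5/94}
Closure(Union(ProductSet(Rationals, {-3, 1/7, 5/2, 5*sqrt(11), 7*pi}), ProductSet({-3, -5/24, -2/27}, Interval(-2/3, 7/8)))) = Union(ProductSet({-3, -5/24, -2/27}, Interval(-2/3, 7/8)), ProductSet(Reals, {-3, 1/7, 5/2, 5*sqrt(11), 7*pi}))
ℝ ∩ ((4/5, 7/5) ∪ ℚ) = ℚ ∪ [4/5, 7/5]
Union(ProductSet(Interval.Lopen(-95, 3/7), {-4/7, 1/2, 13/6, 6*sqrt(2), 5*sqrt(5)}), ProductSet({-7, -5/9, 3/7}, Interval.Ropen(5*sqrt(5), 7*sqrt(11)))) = Union(ProductSet({-7, -5/9, 3/7}, Interval.Ropen(5*sqrt(5), 7*sqrt(11))), ProductSet(Interval.Lopen(-95, 3/7), {-4/7, 1/2, 13/6, 6*sqrt(2), 5*sqrt(5)}))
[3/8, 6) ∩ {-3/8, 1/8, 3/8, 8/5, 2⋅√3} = {3/8, 8/5, 2⋅√3}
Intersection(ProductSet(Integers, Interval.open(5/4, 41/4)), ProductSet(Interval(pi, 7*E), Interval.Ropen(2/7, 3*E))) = ProductSet(Range(4, 20, 1), Interval.open(5/4, 3*E))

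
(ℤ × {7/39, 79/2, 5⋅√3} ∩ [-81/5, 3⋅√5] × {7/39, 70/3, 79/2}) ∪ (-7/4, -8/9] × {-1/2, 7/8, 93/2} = ({-16, -15, …, 6} × {7/39, 79/2}) ∪ ((-7/4, -8/9] × {-1/2, 7/8, 93/2})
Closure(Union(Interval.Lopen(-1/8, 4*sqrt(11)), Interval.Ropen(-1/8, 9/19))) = Interval(-1/8, 4*sqrt(11))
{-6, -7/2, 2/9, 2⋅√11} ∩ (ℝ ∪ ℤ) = {-6, -7/2, 2/9, 2⋅√11}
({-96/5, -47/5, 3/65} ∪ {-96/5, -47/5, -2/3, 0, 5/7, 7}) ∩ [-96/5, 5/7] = {-96/5, -47/5, -2/3, 0, 3/65, 5/7}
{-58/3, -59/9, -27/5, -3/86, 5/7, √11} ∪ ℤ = ℤ ∪ {-58/3, -59/9, -27/5, -3/86, 5/7, √11}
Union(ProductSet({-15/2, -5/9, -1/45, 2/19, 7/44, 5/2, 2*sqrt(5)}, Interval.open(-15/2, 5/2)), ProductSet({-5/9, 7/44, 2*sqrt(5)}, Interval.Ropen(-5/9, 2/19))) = ProductSet({-15/2, -5/9, -1/45, 2/19, 7/44, 5/2, 2*sqrt(5)}, Interval.open(-15/2, 5/2))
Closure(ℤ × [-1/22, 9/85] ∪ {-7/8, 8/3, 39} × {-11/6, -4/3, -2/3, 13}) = (ℤ × [-1/22, 9/85]) ∪ ({-7/8, 8/3, 39} × {-11/6, -4/3, -2/3, 13})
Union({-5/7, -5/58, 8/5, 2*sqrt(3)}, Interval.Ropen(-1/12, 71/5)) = Union({-5/7, -5/58}, Interval.Ropen(-1/12, 71/5))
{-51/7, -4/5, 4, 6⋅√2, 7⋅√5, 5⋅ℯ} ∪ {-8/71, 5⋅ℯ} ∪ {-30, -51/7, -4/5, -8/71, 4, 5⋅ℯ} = {-30, -51/7, -4/5, -8/71, 4, 6⋅√2, 7⋅√5, 5⋅ℯ}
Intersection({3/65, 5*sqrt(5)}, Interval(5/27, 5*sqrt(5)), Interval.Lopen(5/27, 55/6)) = EmptySet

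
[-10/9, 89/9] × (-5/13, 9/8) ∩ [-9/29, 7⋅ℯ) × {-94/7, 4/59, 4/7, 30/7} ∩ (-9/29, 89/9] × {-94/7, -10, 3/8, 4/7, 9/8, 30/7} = (-9/29, 89/9] × {4/7}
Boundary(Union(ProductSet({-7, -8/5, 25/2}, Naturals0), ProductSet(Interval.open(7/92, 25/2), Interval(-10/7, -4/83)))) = Union(ProductSet({7/92, 25/2}, Interval(-10/7, -4/83)), ProductSet({-7, -8/5, 25/2}, Naturals0), ProductSet(Interval(7/92, 25/2), {-10/7, -4/83}))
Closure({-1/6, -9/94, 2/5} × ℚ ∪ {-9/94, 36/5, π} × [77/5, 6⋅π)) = ({-1/6, -9/94, 2/5} × ℝ) ∪ ({-9/94, 36/5, π} × [77/5, 6⋅π])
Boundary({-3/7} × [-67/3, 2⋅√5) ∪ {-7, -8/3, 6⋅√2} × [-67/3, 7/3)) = ({-3/7} × [-67/3, 2⋅√5]) ∪ ({-7, -8/3, 6⋅√2} × [-67/3, 7/3])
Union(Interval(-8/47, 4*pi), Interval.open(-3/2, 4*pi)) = Interval.Lopen(-3/2, 4*pi)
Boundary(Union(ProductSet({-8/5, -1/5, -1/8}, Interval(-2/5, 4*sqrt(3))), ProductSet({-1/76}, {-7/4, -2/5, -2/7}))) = Union(ProductSet({-1/76}, {-7/4, -2/5, -2/7}), ProductSet({-8/5, -1/5, -1/8}, Interval(-2/5, 4*sqrt(3))))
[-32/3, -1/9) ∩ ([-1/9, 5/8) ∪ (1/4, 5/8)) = ∅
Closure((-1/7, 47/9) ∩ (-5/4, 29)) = [-1/7, 47/9]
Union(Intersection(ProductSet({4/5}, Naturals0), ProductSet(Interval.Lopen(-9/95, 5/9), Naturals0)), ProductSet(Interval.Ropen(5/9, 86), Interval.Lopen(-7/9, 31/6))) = ProductSet(Interval.Ropen(5/9, 86), Interval.Lopen(-7/9, 31/6))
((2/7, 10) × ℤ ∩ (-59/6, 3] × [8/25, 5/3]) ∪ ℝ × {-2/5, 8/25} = (ℝ × {-2/5, 8/25}) ∪ ((2/7, 3] × {1})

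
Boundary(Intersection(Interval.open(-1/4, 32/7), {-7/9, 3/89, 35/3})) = {3/89}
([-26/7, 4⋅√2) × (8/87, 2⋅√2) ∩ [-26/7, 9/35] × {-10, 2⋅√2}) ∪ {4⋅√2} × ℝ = {4⋅√2} × ℝ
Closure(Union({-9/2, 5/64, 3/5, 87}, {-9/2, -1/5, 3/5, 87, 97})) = {-9/2, -1/5, 5/64, 3/5, 87, 97}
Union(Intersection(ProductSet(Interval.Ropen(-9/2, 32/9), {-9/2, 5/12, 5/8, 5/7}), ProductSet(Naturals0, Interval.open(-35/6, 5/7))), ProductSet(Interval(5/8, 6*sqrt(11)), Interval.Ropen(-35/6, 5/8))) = Union(ProductSet(Interval(5/8, 6*sqrt(11)), Interval.Ropen(-35/6, 5/8)), ProductSet(Range(0, 4, 1), {-9/2, 5/12, 5/8}))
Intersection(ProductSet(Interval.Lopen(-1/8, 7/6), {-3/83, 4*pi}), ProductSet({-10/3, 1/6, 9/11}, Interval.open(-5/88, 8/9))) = ProductSet({1/6, 9/11}, {-3/83})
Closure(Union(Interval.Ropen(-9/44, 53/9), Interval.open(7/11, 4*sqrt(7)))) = Interval(-9/44, 4*sqrt(7))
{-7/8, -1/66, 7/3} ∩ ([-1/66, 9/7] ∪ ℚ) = {-7/8, -1/66, 7/3}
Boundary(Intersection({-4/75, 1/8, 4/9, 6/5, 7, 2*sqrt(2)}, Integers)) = {7}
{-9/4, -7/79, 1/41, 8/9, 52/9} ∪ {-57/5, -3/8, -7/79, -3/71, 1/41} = {-57/5, -9/4, -3/8, -7/79, -3/71, 1/41, 8/9, 52/9}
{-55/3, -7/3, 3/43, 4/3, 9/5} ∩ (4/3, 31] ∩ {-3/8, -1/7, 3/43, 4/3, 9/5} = {9/5}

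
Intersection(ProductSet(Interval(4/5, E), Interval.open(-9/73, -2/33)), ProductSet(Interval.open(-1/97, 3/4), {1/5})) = EmptySet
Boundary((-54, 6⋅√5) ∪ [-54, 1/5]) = {-54, 6⋅√5}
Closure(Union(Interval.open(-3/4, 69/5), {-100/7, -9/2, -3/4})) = Union({-100/7, -9/2}, Interval(-3/4, 69/5))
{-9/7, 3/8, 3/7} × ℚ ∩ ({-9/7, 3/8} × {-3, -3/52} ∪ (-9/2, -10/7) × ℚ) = {-9/7, 3/8} × {-3, -3/52}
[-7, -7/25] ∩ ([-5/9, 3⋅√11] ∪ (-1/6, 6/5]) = [-5/9, -7/25]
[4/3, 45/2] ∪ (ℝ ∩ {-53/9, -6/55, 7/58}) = {-53/9, -6/55, 7/58} ∪ [4/3, 45/2]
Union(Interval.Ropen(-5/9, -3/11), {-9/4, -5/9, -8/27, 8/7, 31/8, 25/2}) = Union({-9/4, 8/7, 31/8, 25/2}, Interval.Ropen(-5/9, -3/11))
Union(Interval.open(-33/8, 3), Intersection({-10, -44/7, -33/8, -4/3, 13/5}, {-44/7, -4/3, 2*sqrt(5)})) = Union({-44/7}, Interval.open(-33/8, 3))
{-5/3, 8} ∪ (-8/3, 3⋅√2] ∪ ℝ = (-∞, ∞)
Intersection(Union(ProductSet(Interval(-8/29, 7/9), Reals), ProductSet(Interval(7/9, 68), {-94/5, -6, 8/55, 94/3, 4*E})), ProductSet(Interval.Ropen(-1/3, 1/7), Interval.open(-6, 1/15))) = ProductSet(Interval.Ropen(-8/29, 1/7), Interval.open(-6, 1/15))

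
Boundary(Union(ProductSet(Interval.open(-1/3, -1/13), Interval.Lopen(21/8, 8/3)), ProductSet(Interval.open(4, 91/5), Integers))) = Union(ProductSet({-1/3, -1/13}, Interval(21/8, 8/3)), ProductSet(Interval(-1/3, -1/13), {21/8, 8/3}), ProductSet(Interval(4, 91/5), Integers))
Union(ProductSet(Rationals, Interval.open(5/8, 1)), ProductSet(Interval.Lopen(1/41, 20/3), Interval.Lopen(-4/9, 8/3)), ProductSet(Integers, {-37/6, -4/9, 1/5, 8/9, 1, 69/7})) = Union(ProductSet(Integers, {-37/6, -4/9, 1/5, 8/9, 1, 69/7}), ProductSet(Interval.Lopen(1/41, 20/3), Interval.Lopen(-4/9, 8/3)), ProductSet(Rationals, Interval.open(5/8, 1)))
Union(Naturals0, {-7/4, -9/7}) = Union({-7/4, -9/7}, Naturals0)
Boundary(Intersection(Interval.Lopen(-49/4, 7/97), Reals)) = {-49/4, 7/97}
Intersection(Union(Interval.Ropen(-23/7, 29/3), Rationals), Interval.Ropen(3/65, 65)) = Union(Intersection(Interval.Ropen(3/65, 65), Rationals), Interval(3/65, 29/3))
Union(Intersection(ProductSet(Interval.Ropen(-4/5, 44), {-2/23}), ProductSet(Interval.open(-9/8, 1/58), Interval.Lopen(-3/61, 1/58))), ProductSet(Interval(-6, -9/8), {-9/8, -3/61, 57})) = ProductSet(Interval(-6, -9/8), {-9/8, -3/61, 57})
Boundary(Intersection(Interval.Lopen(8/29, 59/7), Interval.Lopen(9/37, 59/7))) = {8/29, 59/7}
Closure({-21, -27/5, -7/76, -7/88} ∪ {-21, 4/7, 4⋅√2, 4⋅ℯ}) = {-21, -27/5, -7/76, -7/88, 4/7, 4⋅√2, 4⋅ℯ}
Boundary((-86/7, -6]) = {-86/7, -6}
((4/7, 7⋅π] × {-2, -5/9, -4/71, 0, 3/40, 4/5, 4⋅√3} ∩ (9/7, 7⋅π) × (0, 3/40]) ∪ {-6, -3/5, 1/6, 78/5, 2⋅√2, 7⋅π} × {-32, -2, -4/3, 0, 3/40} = ((9/7, 7⋅π) × {3/40}) ∪ ({-6, -3/5, 1/6, 78/5, 2⋅√2, 7⋅π} × {-32, -2, -4/3, 0, 3/40})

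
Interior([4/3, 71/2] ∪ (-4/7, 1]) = (-4/7, 1) ∪ (4/3, 71/2)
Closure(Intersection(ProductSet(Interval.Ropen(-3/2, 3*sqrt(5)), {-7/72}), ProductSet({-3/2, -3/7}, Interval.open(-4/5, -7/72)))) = EmptySet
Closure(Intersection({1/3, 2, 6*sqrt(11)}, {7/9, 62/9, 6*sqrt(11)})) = {6*sqrt(11)}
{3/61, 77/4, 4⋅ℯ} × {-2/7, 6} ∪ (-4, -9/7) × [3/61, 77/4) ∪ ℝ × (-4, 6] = (ℝ × (-4, 6]) ∪ ((-4, -9/7) × [3/61, 77/4))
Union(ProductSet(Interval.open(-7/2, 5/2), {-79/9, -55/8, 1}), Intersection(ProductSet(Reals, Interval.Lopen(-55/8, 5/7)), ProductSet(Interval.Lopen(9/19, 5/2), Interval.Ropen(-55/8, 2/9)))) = Union(ProductSet(Interval.open(-7/2, 5/2), {-79/9, -55/8, 1}), ProductSet(Interval.Lopen(9/19, 5/2), Interval.open(-55/8, 2/9)))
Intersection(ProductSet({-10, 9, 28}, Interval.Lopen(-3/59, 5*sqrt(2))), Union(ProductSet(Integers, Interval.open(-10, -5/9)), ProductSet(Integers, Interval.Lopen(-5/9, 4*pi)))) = ProductSet({-10, 9, 28}, Interval.Lopen(-3/59, 5*sqrt(2)))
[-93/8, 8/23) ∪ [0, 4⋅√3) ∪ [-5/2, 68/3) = [-93/8, 68/3)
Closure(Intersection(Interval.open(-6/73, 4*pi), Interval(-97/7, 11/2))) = Interval(-6/73, 11/2)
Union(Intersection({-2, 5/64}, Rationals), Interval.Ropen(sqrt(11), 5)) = Union({-2, 5/64}, Interval.Ropen(sqrt(11), 5))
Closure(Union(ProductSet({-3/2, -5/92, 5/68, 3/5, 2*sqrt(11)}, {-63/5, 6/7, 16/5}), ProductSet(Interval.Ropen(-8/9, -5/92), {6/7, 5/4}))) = Union(ProductSet({-3/2, -5/92, 5/68, 3/5, 2*sqrt(11)}, {-63/5, 6/7, 16/5}), ProductSet(Interval(-8/9, -5/92), {6/7, 5/4}))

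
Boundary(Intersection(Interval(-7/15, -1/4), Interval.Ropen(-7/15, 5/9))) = {-7/15, -1/4}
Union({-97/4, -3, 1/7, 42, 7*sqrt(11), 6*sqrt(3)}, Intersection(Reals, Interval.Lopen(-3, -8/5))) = Union({-97/4, 1/7, 42, 7*sqrt(11), 6*sqrt(3)}, Interval(-3, -8/5))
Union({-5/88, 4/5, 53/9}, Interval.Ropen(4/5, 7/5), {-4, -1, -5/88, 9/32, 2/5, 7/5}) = Union({-4, -1, -5/88, 9/32, 2/5, 53/9}, Interval(4/5, 7/5))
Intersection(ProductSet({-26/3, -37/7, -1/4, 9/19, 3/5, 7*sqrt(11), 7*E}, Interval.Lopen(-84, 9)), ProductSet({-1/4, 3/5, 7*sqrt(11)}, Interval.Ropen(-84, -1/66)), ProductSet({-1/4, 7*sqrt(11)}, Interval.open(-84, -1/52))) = ProductSet({-1/4, 7*sqrt(11)}, Interval.open(-84, -1/52))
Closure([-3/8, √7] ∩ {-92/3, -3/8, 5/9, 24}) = {-3/8, 5/9}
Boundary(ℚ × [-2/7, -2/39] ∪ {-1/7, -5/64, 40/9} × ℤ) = ({-1/7, -5/64, 40/9} × ℤ) ∪ (ℝ × [-2/7, -2/39])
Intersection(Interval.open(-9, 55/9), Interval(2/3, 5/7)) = Interval(2/3, 5/7)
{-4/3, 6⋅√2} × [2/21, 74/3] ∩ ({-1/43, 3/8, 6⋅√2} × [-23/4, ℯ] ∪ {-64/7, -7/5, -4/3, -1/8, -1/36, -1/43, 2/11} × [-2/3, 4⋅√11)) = ({-4/3} × [2/21, 4⋅√11)) ∪ ({6⋅√2} × [2/21, ℯ])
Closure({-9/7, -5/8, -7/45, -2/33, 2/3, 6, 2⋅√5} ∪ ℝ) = ℝ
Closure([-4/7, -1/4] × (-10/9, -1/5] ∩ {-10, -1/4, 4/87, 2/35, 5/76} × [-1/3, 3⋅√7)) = {-1/4} × [-1/3, -1/5]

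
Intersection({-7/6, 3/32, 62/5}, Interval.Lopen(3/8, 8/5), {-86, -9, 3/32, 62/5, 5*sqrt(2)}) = EmptySet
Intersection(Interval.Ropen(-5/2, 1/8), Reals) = Interval.Ropen(-5/2, 1/8)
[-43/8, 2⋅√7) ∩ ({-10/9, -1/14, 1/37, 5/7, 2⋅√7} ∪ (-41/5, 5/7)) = [-43/8, 5/7]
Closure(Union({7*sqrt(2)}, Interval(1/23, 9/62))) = Union({7*sqrt(2)}, Interval(1/23, 9/62))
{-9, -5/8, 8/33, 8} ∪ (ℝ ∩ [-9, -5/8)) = [-9, -5/8] ∪ {8/33, 8}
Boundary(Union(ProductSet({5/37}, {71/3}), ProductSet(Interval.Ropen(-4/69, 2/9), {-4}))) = Union(ProductSet({5/37}, {71/3}), ProductSet(Interval(-4/69, 2/9), {-4}))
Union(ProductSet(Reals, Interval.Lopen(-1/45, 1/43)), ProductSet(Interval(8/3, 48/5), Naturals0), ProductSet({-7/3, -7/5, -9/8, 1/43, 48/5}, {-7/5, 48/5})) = Union(ProductSet({-7/3, -7/5, -9/8, 1/43, 48/5}, {-7/5, 48/5}), ProductSet(Interval(8/3, 48/5), Naturals0), ProductSet(Reals, Interval.Lopen(-1/45, 1/43)))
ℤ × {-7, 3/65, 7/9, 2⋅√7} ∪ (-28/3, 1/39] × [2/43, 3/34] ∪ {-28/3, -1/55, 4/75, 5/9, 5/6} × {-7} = ({-28/3, -1/55, 4/75, 5/9, 5/6} × {-7}) ∪ (ℤ × {-7, 3/65, 7/9, 2⋅√7}) ∪ ((-28/3, 1/39] × [2/43, 3/34])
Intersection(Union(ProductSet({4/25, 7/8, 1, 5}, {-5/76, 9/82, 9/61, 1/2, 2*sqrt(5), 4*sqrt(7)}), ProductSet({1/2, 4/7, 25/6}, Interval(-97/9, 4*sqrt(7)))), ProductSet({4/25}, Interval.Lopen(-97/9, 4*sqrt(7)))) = ProductSet({4/25}, {-5/76, 9/82, 9/61, 1/2, 2*sqrt(5), 4*sqrt(7)})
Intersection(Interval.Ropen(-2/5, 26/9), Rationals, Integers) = Range(0, 3, 1)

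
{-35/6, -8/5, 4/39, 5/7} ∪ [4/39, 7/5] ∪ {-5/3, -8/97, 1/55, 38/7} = {-35/6, -5/3, -8/5, -8/97, 1/55, 38/7} ∪ [4/39, 7/5]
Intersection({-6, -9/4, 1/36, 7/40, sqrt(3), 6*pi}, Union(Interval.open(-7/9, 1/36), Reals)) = {-6, -9/4, 1/36, 7/40, sqrt(3), 6*pi}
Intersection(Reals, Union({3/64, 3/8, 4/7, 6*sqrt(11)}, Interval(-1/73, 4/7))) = Union({6*sqrt(11)}, Interval(-1/73, 4/7))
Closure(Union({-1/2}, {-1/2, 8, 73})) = {-1/2, 8, 73}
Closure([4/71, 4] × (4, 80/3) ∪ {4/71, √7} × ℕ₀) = ({4/71, √7} × ℕ₀) ∪ ([4/71, 4] × [4, 80/3])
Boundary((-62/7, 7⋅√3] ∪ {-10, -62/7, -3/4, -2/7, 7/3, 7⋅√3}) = {-10, -62/7, 7⋅√3}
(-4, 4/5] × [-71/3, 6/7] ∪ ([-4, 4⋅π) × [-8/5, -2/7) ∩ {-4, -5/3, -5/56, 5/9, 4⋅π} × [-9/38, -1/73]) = (-4, 4/5] × [-71/3, 6/7]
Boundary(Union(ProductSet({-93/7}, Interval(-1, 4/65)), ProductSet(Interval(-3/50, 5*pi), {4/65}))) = Union(ProductSet({-93/7}, Interval(-1, 4/65)), ProductSet(Interval(-3/50, 5*pi), {4/65}))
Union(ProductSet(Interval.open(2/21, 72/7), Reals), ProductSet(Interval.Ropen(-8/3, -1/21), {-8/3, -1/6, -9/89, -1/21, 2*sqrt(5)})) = Union(ProductSet(Interval.Ropen(-8/3, -1/21), {-8/3, -1/6, -9/89, -1/21, 2*sqrt(5)}), ProductSet(Interval.open(2/21, 72/7), Reals))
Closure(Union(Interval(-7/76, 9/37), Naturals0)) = Union(Complement(Naturals0, Interval.open(-7/76, 9/37)), Interval(-7/76, 9/37), Naturals0)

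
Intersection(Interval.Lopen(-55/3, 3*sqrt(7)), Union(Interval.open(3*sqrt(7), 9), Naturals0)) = Range(0, 8, 1)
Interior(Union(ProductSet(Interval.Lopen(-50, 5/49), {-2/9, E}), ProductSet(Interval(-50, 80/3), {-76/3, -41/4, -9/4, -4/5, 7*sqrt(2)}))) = EmptySet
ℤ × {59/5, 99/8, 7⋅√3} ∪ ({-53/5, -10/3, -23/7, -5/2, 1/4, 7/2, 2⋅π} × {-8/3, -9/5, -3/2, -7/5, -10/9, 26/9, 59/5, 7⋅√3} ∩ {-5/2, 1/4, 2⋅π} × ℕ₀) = ℤ × {59/5, 99/8, 7⋅√3}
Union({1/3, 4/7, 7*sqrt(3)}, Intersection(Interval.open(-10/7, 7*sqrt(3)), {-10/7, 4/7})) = {1/3, 4/7, 7*sqrt(3)}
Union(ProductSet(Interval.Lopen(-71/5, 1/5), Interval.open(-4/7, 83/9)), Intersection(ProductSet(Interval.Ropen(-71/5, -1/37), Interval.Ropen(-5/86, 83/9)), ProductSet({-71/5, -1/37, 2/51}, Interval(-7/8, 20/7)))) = Union(ProductSet({-71/5}, Interval(-5/86, 20/7)), ProductSet(Interval.Lopen(-71/5, 1/5), Interval.open(-4/7, 83/9)))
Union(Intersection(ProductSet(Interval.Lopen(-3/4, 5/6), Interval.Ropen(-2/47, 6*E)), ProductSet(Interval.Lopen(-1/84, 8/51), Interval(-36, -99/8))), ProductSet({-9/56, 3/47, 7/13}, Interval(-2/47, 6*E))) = ProductSet({-9/56, 3/47, 7/13}, Interval(-2/47, 6*E))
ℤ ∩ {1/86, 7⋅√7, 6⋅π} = ∅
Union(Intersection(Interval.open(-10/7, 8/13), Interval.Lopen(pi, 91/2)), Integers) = Integers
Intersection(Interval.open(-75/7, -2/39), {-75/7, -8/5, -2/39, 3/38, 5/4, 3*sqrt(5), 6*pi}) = {-8/5}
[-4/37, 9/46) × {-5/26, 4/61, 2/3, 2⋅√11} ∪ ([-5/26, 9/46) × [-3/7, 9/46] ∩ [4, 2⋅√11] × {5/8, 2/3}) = [-4/37, 9/46) × {-5/26, 4/61, 2/3, 2⋅√11}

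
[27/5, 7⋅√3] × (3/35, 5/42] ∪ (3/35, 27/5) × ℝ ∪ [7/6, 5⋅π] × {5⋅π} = ((3/35, 27/5) × ℝ) ∪ ([7/6, 5⋅π] × {5⋅π}) ∪ ([27/5, 7⋅√3] × (3/35, 5/42])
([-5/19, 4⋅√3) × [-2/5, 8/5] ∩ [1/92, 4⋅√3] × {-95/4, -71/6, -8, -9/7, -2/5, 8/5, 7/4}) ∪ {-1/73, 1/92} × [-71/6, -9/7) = ({-1/73, 1/92} × [-71/6, -9/7)) ∪ ([1/92, 4⋅√3) × {-2/5, 8/5})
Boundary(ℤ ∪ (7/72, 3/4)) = {7/72, 3/4} ∪ (ℤ \ (7/72, 3/4))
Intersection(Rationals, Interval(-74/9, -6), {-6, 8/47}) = {-6}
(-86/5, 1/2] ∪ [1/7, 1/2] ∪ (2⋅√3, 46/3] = (-86/5, 1/2] ∪ (2⋅√3, 46/3]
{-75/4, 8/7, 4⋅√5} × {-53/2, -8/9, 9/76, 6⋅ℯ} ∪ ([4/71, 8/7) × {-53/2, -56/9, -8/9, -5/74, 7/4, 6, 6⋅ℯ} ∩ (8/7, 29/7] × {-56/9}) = {-75/4, 8/7, 4⋅√5} × {-53/2, -8/9, 9/76, 6⋅ℯ}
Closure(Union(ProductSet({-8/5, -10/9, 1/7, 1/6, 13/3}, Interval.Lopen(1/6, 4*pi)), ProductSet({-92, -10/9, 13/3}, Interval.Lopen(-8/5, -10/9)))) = Union(ProductSet({-92, -10/9, 13/3}, Interval(-8/5, -10/9)), ProductSet({-8/5, -10/9, 1/7, 1/6, 13/3}, Interval(1/6, 4*pi)))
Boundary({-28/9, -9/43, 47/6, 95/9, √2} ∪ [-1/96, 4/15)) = {-28/9, -9/43, -1/96, 4/15, 47/6, 95/9, √2}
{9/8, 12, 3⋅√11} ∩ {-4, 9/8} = {9/8}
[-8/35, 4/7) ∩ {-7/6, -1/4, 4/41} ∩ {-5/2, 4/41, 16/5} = {4/41}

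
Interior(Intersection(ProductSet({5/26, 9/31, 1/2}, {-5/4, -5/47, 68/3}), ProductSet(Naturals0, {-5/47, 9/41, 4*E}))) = EmptySet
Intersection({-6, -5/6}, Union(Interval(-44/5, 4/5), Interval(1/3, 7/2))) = {-6, -5/6}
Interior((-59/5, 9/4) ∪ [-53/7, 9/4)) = (-59/5, 9/4)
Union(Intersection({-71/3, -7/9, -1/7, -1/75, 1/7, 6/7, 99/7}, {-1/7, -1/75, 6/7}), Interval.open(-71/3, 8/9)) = Interval.open(-71/3, 8/9)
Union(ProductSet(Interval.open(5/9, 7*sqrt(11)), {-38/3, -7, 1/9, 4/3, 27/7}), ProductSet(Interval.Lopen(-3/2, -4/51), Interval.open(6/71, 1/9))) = Union(ProductSet(Interval.Lopen(-3/2, -4/51), Interval.open(6/71, 1/9)), ProductSet(Interval.open(5/9, 7*sqrt(11)), {-38/3, -7, 1/9, 4/3, 27/7}))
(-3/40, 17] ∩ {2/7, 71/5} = {2/7, 71/5}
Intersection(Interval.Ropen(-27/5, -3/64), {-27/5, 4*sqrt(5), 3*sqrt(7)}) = {-27/5}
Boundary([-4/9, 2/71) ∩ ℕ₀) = {0}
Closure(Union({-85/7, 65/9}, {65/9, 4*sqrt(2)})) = {-85/7, 65/9, 4*sqrt(2)}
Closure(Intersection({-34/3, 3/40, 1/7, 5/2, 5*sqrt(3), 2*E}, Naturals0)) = EmptySet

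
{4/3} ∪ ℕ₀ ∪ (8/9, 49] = ℕ₀ ∪ (8/9, 49]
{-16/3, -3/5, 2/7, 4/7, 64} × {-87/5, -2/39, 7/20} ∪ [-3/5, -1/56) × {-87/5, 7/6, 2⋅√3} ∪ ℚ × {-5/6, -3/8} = (ℚ × {-5/6, -3/8}) ∪ ({-16/3, -3/5, 2/7, 4/7, 64} × {-87/5, -2/39, 7/20}) ∪ ([-3/5, -1/56) × {-87/5, 7/6, 2⋅√3})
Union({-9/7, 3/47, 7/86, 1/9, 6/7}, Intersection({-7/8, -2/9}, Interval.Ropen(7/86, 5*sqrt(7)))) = {-9/7, 3/47, 7/86, 1/9, 6/7}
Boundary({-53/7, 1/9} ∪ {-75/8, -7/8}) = {-75/8, -53/7, -7/8, 1/9}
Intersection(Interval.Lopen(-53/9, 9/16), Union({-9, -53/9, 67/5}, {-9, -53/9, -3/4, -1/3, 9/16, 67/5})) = {-3/4, -1/3, 9/16}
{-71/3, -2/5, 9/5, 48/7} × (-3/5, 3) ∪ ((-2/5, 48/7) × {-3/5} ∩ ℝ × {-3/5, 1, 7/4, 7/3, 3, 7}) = ((-2/5, 48/7) × {-3/5}) ∪ ({-71/3, -2/5, 9/5, 48/7} × (-3/5, 3))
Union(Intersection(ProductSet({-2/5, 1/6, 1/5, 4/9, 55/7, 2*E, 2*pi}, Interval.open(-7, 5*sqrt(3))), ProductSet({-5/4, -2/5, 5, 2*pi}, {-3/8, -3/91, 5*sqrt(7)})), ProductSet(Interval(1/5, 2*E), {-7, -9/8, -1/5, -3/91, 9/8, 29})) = Union(ProductSet({-2/5, 2*pi}, {-3/8, -3/91}), ProductSet(Interval(1/5, 2*E), {-7, -9/8, -1/5, -3/91, 9/8, 29}))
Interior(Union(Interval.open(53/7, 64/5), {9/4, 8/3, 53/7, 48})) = Interval.open(53/7, 64/5)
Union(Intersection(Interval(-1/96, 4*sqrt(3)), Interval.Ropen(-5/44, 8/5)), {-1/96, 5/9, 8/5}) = Interval(-1/96, 8/5)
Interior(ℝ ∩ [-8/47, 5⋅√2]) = (-8/47, 5⋅√2)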